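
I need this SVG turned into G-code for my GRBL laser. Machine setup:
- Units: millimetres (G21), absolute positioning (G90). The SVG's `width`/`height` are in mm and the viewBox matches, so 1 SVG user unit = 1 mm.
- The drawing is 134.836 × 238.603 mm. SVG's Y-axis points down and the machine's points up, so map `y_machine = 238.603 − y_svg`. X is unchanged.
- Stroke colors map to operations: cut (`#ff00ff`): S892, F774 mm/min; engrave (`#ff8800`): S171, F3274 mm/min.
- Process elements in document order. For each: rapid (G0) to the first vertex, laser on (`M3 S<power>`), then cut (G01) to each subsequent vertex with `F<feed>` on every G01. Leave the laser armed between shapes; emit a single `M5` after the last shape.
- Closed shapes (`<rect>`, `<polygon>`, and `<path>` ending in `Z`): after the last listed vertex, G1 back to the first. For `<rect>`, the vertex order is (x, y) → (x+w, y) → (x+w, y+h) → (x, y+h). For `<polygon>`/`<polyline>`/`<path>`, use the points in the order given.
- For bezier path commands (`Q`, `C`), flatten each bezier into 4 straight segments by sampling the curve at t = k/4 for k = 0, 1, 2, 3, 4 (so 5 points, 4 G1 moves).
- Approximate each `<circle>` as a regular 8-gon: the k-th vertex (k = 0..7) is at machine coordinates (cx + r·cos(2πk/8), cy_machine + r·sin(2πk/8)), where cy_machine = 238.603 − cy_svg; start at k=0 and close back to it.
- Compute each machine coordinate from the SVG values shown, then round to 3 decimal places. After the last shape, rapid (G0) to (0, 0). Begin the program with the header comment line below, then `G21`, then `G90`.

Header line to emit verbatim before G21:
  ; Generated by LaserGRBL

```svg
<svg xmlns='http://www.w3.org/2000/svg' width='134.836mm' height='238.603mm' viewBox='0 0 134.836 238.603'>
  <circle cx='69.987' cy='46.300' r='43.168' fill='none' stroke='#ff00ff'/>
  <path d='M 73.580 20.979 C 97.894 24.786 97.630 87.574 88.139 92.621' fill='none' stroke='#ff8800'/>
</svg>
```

; Generated by LaserGRBL
G21
G90
G0 X113.155 Y192.303
M3 S892
G01 X100.511 Y222.827 F774
G01 X69.987 Y235.471 F774
G01 X39.463 Y222.827 F774
G01 X26.819 Y192.303 F774
G01 X39.463 Y161.779 F774
G01 X69.987 Y149.135 F774
G01 X100.511 Y161.779 F774
G01 X113.155 Y192.303 F774
G0 X73.580 Y217.624
M3 S171
G01 X87.447 Y205.534 F3274
G01 X93.536 Y182.268 F3274
G01 X93.287 Y158.770 F3274
G01 X88.139 Y145.982 F3274
M5
G0 X0.000 Y0.000

Since the viewBox matches the mm dimensions, user units are millimetres directly. The only transform is the Y-flip y_m = 238.603 − y_svg.

Shape 1 is a circle drawn with `<circle>`. Its stroke #ff00ff means cut at S892, F774. After flipping Y the toolpath is (113.155,192.303) → (100.511,222.827) → (69.987,235.471) → (39.463,222.827) → (26.819,192.303) → (39.463,161.779) → (69.987,149.135) → (100.511,161.779) → (113.155,192.303), returning to the start.

Shape 2 is a cubic bezier drawn with `<path>`. Its stroke #ff8800 means engrave at S171, F3274. After flipping Y the toolpath is (73.580,217.624) → (87.447,205.534) → (93.536,182.268) → (93.287,158.770) → (88.139,145.982).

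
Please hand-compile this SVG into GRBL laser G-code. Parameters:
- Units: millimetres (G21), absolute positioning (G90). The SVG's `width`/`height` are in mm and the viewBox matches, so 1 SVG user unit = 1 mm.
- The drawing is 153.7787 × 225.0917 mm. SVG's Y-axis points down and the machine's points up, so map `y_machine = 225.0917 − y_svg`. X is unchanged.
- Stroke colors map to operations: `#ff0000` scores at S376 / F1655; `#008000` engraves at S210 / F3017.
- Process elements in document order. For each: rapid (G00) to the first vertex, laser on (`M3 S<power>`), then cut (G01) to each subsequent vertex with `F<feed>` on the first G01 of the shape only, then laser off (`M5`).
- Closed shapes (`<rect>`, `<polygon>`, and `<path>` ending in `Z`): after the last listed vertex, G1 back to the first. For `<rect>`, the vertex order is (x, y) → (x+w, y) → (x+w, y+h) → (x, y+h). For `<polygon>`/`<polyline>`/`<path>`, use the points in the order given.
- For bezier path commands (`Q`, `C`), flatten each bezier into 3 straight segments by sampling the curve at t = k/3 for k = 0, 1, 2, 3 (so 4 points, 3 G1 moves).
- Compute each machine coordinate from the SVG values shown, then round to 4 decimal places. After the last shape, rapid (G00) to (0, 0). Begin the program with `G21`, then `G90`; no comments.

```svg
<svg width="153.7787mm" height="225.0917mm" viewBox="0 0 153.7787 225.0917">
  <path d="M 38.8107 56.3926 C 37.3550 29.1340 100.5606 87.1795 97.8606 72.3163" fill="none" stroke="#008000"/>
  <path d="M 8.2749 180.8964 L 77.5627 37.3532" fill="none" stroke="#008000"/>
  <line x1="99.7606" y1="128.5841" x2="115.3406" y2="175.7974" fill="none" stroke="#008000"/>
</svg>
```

viewBox `0 0 153.7787 225.0917` with mm width/height → 1 unit = 1 mm. Flip: y_m = 225.0917 − y_svg.

**Shape 1** — `<path>` cubic bezier, stroke `#008000` → engrave (S210, F3017). Control points (SVG): P0=(38.8107,56.3926), P1=(37.3550,29.1340), P2=(100.5606,87.1795), P3=(97.8606,72.3163); sampled at t=k/3. Machine vertices: (38.8107,168.6991) → (54.0730,173.3827) → (83.4279,156.3554) → (97.8606,152.7754). Open path.

**Shape 2** — `<path>` line segment, stroke `#008000` → engrave (S210, F3017). Machine vertices: (8.2749,44.1953) → (77.5627,187.7385). Open path.

**Shape 3** — `<line>` line segment, stroke `#008000` → engrave (S210, F3017). Machine vertices: (99.7606,96.5076) → (115.3406,49.2943). Open path.

G21
G90
G00 X38.8107 Y168.6991
M3 S210
G01 X54.0730 Y173.3827 F3017
G01 X83.4279 Y156.3554
G01 X97.8606 Y152.7754
M5
G00 X8.2749 Y44.1953
M3 S210
G01 X77.5627 Y187.7385 F3017
M5
G00 X99.7606 Y96.5076
M3 S210
G01 X115.3406 Y49.2943 F3017
M5
G00 X0.0000 Y0.0000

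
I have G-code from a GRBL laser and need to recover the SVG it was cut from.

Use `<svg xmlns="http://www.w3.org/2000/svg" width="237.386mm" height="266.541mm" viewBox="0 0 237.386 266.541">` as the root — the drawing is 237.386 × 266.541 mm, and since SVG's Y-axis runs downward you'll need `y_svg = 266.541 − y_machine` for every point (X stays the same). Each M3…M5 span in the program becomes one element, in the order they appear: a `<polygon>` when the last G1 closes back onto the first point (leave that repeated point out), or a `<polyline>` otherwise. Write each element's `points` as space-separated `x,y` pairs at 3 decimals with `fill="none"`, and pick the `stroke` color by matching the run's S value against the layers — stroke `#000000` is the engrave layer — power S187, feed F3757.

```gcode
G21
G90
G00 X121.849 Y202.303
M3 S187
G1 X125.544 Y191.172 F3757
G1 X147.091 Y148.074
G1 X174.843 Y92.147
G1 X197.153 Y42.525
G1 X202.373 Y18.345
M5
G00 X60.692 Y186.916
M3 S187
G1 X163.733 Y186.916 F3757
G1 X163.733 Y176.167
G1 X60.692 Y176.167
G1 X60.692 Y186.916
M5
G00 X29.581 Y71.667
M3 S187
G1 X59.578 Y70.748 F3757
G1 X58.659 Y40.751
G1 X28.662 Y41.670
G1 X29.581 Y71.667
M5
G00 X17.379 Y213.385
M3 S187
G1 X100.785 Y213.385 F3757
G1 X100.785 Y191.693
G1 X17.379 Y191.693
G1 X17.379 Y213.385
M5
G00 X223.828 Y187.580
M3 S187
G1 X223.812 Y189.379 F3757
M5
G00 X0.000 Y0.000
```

<svg xmlns="http://www.w3.org/2000/svg" width="237.386mm" height="266.541mm" viewBox="0 0 237.386 266.541">
  <polyline points="121.849,64.238 125.544,75.369 147.091,118.467 174.843,174.394 197.153,224.016 202.373,248.196" fill="none" stroke="#000000"/>
  <polygon points="60.692,79.625 163.733,79.625 163.733,90.374 60.692,90.374" fill="none" stroke="#000000"/>
  <polygon points="29.581,194.874 59.578,195.793 58.659,225.790 28.662,224.871" fill="none" stroke="#000000"/>
  <polygon points="17.379,53.156 100.785,53.156 100.785,74.848 17.379,74.848" fill="none" stroke="#000000"/>
  <polyline points="223.828,78.961 223.812,77.162" fill="none" stroke="#000000"/>
</svg>

y_svg = 266.541 − y_m. Every run uses S187, so all elements get stroke `#000000` (engrave).

[1] open run; points: 121.849,64.238 125.544,75.369 147.091,118.467 174.843,174.394 197.153,224.016 202.373,248.196

[2] closed run; points: 60.692,79.625 163.733,79.625 163.733,90.374 60.692,90.374

[3] closed run; points: 29.581,194.874 59.578,195.793 58.659,225.790 28.662,224.871

[4] closed run; points: 17.379,53.156 100.785,53.156 100.785,74.848 17.379,74.848

[5] open run; points: 223.828,78.961 223.812,77.162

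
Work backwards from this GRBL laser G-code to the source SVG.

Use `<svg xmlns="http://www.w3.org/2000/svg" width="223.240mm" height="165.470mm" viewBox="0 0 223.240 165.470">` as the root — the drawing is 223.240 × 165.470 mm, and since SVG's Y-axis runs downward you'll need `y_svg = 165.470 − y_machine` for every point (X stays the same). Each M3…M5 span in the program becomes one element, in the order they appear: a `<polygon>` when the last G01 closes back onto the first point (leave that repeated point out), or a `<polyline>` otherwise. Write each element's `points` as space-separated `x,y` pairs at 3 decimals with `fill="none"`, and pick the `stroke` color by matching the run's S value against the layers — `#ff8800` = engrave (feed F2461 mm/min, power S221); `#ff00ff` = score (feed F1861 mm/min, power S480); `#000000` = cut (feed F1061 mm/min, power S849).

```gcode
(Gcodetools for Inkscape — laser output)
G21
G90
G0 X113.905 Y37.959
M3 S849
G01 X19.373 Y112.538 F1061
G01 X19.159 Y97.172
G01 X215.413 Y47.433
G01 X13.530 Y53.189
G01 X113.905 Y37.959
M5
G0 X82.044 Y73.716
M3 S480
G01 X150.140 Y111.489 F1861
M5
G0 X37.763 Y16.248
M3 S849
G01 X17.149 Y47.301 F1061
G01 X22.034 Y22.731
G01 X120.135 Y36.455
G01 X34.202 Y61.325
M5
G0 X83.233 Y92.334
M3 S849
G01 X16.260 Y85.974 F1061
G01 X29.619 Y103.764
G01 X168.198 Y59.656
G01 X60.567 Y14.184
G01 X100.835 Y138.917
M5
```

<svg xmlns="http://www.w3.org/2000/svg" width="223.240mm" height="165.470mm" viewBox="0 0 223.240 165.470">
  <polygon points="113.905,127.511 19.373,52.932 19.159,68.298 215.413,118.037 13.530,112.281" fill="none" stroke="#000000"/>
  <polyline points="82.044,91.754 150.140,53.981" fill="none" stroke="#ff00ff"/>
  <polyline points="37.763,149.222 17.149,118.169 22.034,142.739 120.135,129.015 34.202,104.145" fill="none" stroke="#000000"/>
  <polyline points="83.233,73.136 16.260,79.496 29.619,61.706 168.198,105.814 60.567,151.286 100.835,26.553" fill="none" stroke="#000000"/>
</svg>

y_svg = 165.470 − y_m.

[1] S849→`#000000` (cut); closed run; points: 113.905,127.511 19.373,52.932 19.159,68.298 215.413,118.037 13.530,112.281

[2] S480→`#ff00ff` (score); open run; points: 82.044,91.754 150.140,53.981

[3] S849→`#000000` (cut); open run; points: 37.763,149.222 17.149,118.169 22.034,142.739 120.135,129.015 34.202,104.145

[4] S849→`#000000` (cut); open run; points: 83.233,73.136 16.260,79.496 29.619,61.706 168.198,105.814 60.567,151.286 100.835,26.553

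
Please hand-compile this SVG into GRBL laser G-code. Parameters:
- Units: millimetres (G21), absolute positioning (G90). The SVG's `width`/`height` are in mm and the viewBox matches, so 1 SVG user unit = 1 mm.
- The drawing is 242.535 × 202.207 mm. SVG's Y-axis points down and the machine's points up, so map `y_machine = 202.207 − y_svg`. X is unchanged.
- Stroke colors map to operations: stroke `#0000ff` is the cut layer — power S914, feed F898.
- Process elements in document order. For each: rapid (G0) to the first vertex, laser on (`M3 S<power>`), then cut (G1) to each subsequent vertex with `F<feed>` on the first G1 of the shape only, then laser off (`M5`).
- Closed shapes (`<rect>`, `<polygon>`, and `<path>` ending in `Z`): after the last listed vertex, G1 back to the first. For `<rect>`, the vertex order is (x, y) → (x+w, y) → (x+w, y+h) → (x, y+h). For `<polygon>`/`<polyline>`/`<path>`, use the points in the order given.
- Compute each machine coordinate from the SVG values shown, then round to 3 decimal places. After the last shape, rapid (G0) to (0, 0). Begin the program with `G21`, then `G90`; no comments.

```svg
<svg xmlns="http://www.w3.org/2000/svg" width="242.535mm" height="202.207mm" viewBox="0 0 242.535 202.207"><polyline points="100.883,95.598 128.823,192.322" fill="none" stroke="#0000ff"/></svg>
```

G21
G90
G0 X100.883 Y106.609
M3 S914
G1 X128.823 Y9.885 F898
M5
G0 X0.000 Y0.000

Since the viewBox matches the mm dimensions, user units are millimetres directly. The only transform is the Y-flip y_m = 202.207 − y_svg.

Shape 1 is a line segment drawn with `<polyline>`. Its stroke #0000ff means cut at S914, F898. After flipping Y the toolpath is (100.883,106.609) → (128.823,9.885).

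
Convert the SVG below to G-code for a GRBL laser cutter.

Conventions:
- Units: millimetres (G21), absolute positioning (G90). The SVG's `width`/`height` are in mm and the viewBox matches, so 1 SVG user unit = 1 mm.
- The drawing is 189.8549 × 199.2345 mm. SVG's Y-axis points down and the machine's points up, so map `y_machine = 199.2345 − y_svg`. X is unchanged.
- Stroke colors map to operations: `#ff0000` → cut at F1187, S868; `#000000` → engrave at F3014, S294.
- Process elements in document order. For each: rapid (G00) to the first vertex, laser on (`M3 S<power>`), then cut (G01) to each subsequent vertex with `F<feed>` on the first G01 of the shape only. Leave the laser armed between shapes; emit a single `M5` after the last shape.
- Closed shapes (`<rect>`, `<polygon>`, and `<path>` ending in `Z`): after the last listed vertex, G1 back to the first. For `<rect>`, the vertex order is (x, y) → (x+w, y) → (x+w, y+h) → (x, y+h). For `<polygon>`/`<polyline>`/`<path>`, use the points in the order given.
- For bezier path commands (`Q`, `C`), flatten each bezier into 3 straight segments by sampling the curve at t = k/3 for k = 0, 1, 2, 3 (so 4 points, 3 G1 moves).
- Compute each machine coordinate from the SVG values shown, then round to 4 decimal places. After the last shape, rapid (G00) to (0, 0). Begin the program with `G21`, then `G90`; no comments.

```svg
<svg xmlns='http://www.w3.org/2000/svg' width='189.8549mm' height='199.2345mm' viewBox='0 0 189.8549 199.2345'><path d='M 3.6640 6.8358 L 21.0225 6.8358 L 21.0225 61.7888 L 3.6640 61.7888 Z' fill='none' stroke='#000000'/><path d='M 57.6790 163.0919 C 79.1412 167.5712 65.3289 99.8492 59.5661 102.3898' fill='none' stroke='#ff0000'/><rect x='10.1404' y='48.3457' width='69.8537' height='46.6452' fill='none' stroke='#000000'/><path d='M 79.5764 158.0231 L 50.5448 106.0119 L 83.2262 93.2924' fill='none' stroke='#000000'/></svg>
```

G21
G90
G00 X3.6640 Y192.3987
M3 S294
G01 X21.0225 Y192.3987 F3014
G01 X21.0225 Y137.4457
G01 X3.6640 Y137.4457
G01 X3.6640 Y192.3987
G00 X57.6790 Y36.1426
M3 S868
G01 X68.9876 Y50.4540 F1187
G01 X66.4075 Y81.2409
G01 X59.5661 Y96.8447
G00 X10.1404 Y150.8888
M3 S294
G01 X79.9941 Y150.8888 F3014
G01 X79.9941 Y104.2436
G01 X10.1404 Y104.2436
G01 X10.1404 Y150.8888
G00 X79.5764 Y41.2114
M3 S294
G01 X50.5448 Y93.2226 F3014
G01 X83.2262 Y105.9421
M5
G00 X0.0000 Y0.0000

1 u = 1 mm; y_m = 199.2345 − y.

[1] `<path>` rectangle, #000000→engrave S294 F3014: (3.6640,192.3987) → (21.0225,192.3987) → (21.0225,137.4457) → (3.6640,137.4457) → (3.6640,192.3987) (closed)

[2] `<path>` cubic bezier, #ff0000→cut S868 F1187: (57.6790,36.1426) → (68.9876,50.4540) → (66.4075,81.2409) → (59.5661,96.8447)

[3] `<rect>` rectangle, #000000→engrave S294 F3014: (10.1404,150.8888) → (79.9941,150.8888) → (79.9941,104.2436) → (10.1404,104.2436) → (10.1404,150.8888) (closed)

[4] `<path>` open polyline, #000000→engrave S294 F3014: (79.5764,41.2114) → (50.5448,93.2226) → (83.2262,105.9421)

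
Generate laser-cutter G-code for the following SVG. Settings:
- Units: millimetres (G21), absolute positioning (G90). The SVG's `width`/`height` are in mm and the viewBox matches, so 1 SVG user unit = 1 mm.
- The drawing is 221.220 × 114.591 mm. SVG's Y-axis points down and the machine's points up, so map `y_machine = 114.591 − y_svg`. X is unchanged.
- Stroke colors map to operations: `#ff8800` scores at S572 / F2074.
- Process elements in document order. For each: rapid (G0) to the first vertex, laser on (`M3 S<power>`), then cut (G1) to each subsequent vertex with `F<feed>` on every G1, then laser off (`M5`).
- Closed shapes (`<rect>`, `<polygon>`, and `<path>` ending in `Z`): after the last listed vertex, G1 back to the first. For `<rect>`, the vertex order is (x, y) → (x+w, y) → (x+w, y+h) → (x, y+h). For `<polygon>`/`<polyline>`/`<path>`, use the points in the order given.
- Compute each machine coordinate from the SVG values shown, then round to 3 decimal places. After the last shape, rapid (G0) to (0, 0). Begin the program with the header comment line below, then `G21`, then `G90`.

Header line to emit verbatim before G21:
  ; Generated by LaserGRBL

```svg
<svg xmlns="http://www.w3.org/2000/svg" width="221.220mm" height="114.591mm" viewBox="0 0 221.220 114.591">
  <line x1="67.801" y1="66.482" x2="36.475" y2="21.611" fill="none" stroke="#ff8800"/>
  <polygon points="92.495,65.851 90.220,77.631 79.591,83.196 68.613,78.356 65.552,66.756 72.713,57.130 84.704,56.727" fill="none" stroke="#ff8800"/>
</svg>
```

Since the viewBox matches the mm dimensions, user units are millimetres directly. The only transform is the Y-flip y_m = 114.591 − y_svg.

Shape 1 is a line segment drawn with `<line>`. Its stroke #ff8800 means score at S572, F2074. After flipping Y the toolpath is (67.801,48.109) → (36.475,92.980).

Shape 2 is a regular polygon drawn with `<polygon>`. Its stroke #ff8800 means score at S572, F2074. After flipping Y the toolpath is (92.495,48.740) → (90.220,36.960) → (79.591,31.395) → (68.613,36.235) → (65.552,47.835) → (72.713,57.461) → (84.704,57.864) → (92.495,48.740), returning to the start.

; Generated by LaserGRBL
G21
G90
G0 X67.801 Y48.109
M3 S572
G1 X36.475 Y92.980 F2074
M5
G0 X92.495 Y48.740
M3 S572
G1 X90.220 Y36.960 F2074
G1 X79.591 Y31.395 F2074
G1 X68.613 Y36.235 F2074
G1 X65.552 Y47.835 F2074
G1 X72.713 Y57.461 F2074
G1 X84.704 Y57.864 F2074
G1 X92.495 Y48.740 F2074
M5
G0 X0.000 Y0.000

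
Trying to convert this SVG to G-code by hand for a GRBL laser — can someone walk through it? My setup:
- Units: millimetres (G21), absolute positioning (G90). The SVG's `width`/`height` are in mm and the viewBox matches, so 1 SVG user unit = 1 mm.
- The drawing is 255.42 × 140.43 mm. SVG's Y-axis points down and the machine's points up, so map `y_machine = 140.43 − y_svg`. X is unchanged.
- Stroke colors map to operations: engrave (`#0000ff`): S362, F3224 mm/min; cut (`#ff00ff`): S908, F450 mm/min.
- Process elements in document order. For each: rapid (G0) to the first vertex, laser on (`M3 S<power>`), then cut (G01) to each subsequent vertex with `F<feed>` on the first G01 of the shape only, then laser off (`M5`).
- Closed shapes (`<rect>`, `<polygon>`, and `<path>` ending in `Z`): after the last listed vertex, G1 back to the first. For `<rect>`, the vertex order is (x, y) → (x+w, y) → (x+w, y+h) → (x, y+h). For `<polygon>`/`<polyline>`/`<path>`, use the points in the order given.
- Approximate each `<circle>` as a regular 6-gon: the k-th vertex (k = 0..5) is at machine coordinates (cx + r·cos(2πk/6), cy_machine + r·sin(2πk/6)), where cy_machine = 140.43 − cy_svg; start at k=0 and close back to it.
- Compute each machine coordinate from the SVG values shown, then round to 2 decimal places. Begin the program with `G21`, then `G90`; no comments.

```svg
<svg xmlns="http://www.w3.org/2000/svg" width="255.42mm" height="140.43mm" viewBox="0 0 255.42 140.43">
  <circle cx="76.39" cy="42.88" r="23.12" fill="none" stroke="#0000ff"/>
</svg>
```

G21
G90
G0 X99.51 Y97.55
M3 S362
G01 X87.95 Y117.57 F3224
G01 X64.83 Y117.57
G01 X53.27 Y97.55
G01 X64.83 Y77.53
G01 X87.95 Y77.53
G01 X99.51 Y97.55
M5

1 u = 1 mm; y_m = 140.43 − y.

[1] `<circle>` circle, #0000ff→engrave S362 F3224: (99.51,97.55) → (87.95,117.57) → (64.83,117.57) → (53.27,97.55) → (64.83,77.53) → (87.95,77.53) → (99.51,97.55) (closed)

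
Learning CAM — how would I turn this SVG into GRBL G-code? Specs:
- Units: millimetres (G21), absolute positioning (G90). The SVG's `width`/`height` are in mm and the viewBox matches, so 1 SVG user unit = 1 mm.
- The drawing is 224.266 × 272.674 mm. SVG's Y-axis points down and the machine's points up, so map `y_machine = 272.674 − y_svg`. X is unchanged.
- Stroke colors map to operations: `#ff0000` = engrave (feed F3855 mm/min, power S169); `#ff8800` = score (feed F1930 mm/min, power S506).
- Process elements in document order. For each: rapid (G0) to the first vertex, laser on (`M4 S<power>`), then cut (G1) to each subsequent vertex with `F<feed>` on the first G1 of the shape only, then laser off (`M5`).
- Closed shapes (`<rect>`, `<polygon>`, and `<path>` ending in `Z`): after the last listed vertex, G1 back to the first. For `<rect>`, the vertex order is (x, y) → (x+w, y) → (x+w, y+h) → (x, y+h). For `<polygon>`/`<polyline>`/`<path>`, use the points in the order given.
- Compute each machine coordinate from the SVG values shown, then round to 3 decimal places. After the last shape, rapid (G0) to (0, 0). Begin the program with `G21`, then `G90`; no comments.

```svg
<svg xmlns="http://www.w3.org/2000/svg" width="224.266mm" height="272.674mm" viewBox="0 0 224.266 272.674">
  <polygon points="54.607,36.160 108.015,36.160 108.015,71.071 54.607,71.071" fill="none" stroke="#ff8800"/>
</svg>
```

G21
G90
G0 X54.607 Y236.514
M4 S506
G1 X108.015 Y236.514 F1930
G1 X108.015 Y201.603
G1 X54.607 Y201.603
G1 X54.607 Y236.514
M5
G0 X0.000 Y0.000

viewBox `0 0 224.266 272.674` with mm width/height → 1 unit = 1 mm. Flip: y_m = 272.674 − y_svg.

**Shape 1** — `<polygon>` rectangle, stroke `#ff8800` → score (S506, F1930). Machine vertices: (54.607,236.514) → (108.015,236.514) → (108.015,201.603) → (54.607,201.603) → (54.607,236.514). Closed: final G1 returns to the first vertex.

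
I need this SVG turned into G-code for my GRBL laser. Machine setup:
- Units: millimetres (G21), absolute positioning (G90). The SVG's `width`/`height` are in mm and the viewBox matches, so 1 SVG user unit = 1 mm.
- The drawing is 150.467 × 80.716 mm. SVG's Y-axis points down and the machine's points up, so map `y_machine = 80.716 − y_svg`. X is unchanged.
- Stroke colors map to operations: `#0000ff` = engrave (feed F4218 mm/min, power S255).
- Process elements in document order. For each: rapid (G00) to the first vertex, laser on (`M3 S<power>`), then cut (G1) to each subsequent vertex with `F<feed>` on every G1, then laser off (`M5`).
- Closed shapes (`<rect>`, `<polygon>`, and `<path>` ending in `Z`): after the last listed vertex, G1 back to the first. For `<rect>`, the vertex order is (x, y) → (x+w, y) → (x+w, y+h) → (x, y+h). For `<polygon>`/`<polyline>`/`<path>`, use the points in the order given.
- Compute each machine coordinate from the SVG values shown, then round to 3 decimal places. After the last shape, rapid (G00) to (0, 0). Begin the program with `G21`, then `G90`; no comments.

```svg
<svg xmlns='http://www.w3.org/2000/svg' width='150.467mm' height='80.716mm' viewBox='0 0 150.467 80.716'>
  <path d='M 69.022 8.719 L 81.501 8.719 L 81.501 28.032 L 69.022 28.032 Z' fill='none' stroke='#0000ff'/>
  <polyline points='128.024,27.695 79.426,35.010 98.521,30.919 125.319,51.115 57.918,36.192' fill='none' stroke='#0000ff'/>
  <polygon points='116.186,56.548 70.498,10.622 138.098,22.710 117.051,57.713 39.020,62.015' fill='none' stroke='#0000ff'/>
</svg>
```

Since the viewBox matches the mm dimensions, user units are millimetres directly. The only transform is the Y-flip y_m = 80.716 − y_svg.

Shape 1 is a rectangle drawn with `<path>`. Its stroke #0000ff means engrave at S255, F4218. After flipping Y the toolpath is (69.022,71.997) → (81.501,71.997) → (81.501,52.684) → (69.022,52.684) → (69.022,71.997), returning to the start.

Shape 2 is a open polyline drawn with `<polyline>`. Its stroke #0000ff means engrave at S255, F4218. After flipping Y the toolpath is (128.024,53.021) → (79.426,45.706) → (98.521,49.797) → (125.319,29.601) → (57.918,44.524).

Shape 3 is a closed polygon drawn with `<polygon>`. Its stroke #0000ff means engrave at S255, F4218. After flipping Y the toolpath is (116.186,24.168) → (70.498,70.094) → (138.098,58.006) → (117.051,23.003) → (39.020,18.701) → (116.186,24.168), returning to the start.

G21
G90
G00 X69.022 Y71.997
M3 S255
G1 X81.501 Y71.997 F4218
G1 X81.501 Y52.684 F4218
G1 X69.022 Y52.684 F4218
G1 X69.022 Y71.997 F4218
M5
G00 X128.024 Y53.021
M3 S255
G1 X79.426 Y45.706 F4218
G1 X98.521 Y49.797 F4218
G1 X125.319 Y29.601 F4218
G1 X57.918 Y44.524 F4218
M5
G00 X116.186 Y24.168
M3 S255
G1 X70.498 Y70.094 F4218
G1 X138.098 Y58.006 F4218
G1 X117.051 Y23.003 F4218
G1 X39.020 Y18.701 F4218
G1 X116.186 Y24.168 F4218
M5
G00 X0.000 Y0.000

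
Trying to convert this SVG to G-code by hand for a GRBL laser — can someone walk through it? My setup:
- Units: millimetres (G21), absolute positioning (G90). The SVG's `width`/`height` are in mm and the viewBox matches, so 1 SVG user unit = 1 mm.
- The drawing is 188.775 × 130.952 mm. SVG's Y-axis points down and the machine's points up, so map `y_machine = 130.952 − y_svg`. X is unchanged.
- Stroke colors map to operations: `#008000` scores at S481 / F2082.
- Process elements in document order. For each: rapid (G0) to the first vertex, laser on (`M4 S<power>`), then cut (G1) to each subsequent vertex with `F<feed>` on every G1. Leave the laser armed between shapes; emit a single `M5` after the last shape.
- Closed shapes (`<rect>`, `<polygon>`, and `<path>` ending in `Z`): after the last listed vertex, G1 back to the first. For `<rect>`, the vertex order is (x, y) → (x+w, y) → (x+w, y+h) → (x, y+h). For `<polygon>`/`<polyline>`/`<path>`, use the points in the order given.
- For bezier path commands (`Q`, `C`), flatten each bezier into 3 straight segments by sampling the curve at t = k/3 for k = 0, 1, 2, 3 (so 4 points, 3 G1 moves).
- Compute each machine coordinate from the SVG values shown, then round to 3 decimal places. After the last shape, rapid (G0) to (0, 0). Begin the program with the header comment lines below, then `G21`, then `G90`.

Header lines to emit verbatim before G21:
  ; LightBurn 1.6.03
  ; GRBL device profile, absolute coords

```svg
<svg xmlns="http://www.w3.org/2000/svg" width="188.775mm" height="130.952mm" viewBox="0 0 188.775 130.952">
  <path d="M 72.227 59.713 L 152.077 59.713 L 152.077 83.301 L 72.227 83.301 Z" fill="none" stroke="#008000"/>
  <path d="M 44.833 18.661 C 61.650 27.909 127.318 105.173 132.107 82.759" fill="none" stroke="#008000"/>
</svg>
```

; LightBurn 1.6.03
; GRBL device profile, absolute coords
G21
G90
G0 X72.227 Y71.239
M4 S481
G1 X152.077 Y71.239 F2082
G1 X152.077 Y47.651 F2082
G1 X72.227 Y47.651 F2082
G1 X72.227 Y71.239 F2082
G0 X44.833 Y112.291
M4 S481
G1 X73.870 Y86.582 F2082
G1 X111.089 Y52.794 F2082
G1 X132.107 Y48.193 F2082
M5
G0 X0.000 Y0.000

viewBox `0 0 188.775 130.952` with mm width/height → 1 unit = 1 mm. Flip: y_m = 130.952 − y_svg.

**Shape 1** — `<path>` rectangle, stroke `#008000` → score (S481, F2082). Machine vertices: (72.227,71.239) → (152.077,71.239) → (152.077,47.651) → (72.227,47.651) → (72.227,71.239). Closed: final G1 returns to the first vertex.

**Shape 2** — `<path>` cubic bezier, stroke `#008000` → score (S481, F2082). Control points (SVG): P0=(44.833,18.661), P1=(61.650,27.909), P2=(127.318,105.173), P3=(132.107,82.759); sampled at t=k/3. Machine vertices: (44.833,112.291) → (73.870,86.582) → (111.089,52.794) → (132.107,48.193). Open path.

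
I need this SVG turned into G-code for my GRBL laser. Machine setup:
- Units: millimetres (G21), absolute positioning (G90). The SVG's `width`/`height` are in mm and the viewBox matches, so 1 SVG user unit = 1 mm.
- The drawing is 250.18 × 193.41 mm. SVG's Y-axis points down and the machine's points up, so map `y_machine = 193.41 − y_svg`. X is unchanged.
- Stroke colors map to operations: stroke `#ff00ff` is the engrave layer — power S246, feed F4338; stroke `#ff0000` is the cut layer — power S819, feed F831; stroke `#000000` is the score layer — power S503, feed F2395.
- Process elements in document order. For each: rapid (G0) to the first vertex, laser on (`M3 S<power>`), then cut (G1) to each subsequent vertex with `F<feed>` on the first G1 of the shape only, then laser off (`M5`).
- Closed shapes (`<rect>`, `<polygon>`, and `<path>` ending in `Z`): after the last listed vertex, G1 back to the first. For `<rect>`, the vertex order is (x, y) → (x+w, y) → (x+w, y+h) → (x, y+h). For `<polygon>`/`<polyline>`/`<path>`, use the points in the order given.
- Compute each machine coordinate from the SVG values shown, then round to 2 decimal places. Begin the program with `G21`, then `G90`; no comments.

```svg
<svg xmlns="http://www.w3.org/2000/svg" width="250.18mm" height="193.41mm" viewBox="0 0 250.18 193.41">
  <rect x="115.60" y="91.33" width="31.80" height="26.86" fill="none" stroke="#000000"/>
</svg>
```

viewBox `0 0 250.18 193.41` with mm width/height → 1 unit = 1 mm. Flip: y_m = 193.41 − y_svg.

**Shape 1** — `<rect>` rectangle, stroke `#000000` → score (S503, F2395). Machine vertices: (115.60,102.08) → (147.40,102.08) → (147.40,75.22) → (115.60,75.22) → (115.60,102.08). Closed: final G1 returns to the first vertex.

G21
G90
G0 X115.60 Y102.08
M3 S503
G1 X147.40 Y102.08 F2395
G1 X147.40 Y75.22
G1 X115.60 Y75.22
G1 X115.60 Y102.08
M5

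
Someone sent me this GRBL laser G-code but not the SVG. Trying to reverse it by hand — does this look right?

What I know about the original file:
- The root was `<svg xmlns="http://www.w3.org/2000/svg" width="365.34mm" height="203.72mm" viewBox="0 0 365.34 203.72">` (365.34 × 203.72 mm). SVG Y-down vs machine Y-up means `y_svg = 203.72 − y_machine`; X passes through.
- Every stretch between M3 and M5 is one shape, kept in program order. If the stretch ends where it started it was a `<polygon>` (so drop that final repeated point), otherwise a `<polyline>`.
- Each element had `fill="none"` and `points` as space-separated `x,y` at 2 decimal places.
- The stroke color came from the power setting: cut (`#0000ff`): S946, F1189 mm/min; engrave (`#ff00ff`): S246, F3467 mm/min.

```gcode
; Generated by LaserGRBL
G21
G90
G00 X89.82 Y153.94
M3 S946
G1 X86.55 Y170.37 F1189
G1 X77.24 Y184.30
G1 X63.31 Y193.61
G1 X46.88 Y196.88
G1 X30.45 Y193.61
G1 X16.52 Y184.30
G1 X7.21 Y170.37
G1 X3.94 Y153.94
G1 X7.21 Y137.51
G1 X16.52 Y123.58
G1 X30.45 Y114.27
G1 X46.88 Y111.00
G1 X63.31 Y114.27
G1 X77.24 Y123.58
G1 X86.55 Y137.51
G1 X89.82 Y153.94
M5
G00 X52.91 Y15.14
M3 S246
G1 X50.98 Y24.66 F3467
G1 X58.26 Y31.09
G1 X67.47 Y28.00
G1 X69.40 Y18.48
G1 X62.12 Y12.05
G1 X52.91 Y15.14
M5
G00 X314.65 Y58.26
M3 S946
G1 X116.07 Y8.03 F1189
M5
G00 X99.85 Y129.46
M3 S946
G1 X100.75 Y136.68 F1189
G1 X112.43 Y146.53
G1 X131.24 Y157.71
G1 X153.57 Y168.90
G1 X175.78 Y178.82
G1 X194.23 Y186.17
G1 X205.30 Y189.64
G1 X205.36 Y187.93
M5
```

<svg xmlns="http://www.w3.org/2000/svg" width="365.34mm" height="203.72mm" viewBox="0 0 365.34 203.72">
  <polygon points="89.82,49.78 86.55,33.35 77.24,19.42 63.31,10.11 46.88,6.84 30.45,10.11 16.52,19.42 7.21,33.35 3.94,49.78 7.21,66.21 16.52,80.14 30.45,89.45 46.88,92.72 63.31,89.45 77.24,80.14 86.55,66.21" fill="none" stroke="#0000ff"/>
  <polygon points="52.91,188.58 50.98,179.06 58.26,172.63 67.47,175.72 69.40,185.24 62.12,191.67" fill="none" stroke="#ff00ff"/>
  <polyline points="314.65,145.46 116.07,195.69" fill="none" stroke="#0000ff"/>
  <polyline points="99.85,74.26 100.75,67.04 112.43,57.19 131.24,46.01 153.57,34.82 175.78,24.90 194.23,17.55 205.30,14.08 205.36,15.79" fill="none" stroke="#0000ff"/>
</svg>

y_svg = 203.72 − y_m.

[1] S946→`#0000ff` (cut); closed run; points: 89.82,49.78 86.55,33.35 77.24,19.42 63.31,10.11 46.88,6.84 30.45,10.11 16.52,19.42 7.21,33.35 3.94,49.78 7.21,66.21 16.52,80.14 30.45,89.45 46.88,92.72 63.31,89.45 77.24,80.14 86.55,66.21

[2] S246→`#ff00ff` (engrave); closed run; points: 52.91,188.58 50.98,179.06 58.26,172.63 67.47,175.72 69.40,185.24 62.12,191.67

[3] S946→`#0000ff` (cut); open run; points: 314.65,145.46 116.07,195.69

[4] S946→`#0000ff` (cut); open run; points: 99.85,74.26 100.75,67.04 112.43,57.19 131.24,46.01 153.57,34.82 175.78,24.90 194.23,17.55 205.30,14.08 205.36,15.79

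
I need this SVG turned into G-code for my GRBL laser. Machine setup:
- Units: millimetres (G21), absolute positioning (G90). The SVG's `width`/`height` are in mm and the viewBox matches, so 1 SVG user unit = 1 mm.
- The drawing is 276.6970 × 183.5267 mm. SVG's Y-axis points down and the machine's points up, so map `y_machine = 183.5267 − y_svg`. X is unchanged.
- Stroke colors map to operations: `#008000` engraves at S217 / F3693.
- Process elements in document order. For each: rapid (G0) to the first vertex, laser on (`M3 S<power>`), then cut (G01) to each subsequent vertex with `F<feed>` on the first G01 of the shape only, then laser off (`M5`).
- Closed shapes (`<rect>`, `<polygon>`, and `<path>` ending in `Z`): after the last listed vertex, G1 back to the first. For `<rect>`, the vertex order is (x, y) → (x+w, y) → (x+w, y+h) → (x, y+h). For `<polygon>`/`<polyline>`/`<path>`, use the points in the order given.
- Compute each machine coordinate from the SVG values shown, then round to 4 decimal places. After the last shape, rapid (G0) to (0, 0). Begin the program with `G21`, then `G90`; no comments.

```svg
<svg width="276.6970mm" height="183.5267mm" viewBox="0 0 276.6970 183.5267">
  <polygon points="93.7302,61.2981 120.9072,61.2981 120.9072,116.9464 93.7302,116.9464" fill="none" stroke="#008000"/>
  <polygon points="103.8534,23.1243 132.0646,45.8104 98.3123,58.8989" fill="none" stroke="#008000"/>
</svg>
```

Since the viewBox matches the mm dimensions, user units are millimetres directly. The only transform is the Y-flip y_m = 183.5267 − y_svg.

Shape 1 is a rectangle drawn with `<polygon>`. Its stroke #008000 means engrave at S217, F3693. After flipping Y the toolpath is (93.7302,122.2286) → (120.9072,122.2286) → (120.9072,66.5803) → (93.7302,66.5803) → (93.7302,122.2286), returning to the start.

Shape 2 is a regular polygon drawn with `<polygon>`. Its stroke #008000 means engrave at S217, F3693. After flipping Y the toolpath is (103.8534,160.4024) → (132.0646,137.7163) → (98.3123,124.6278) → (103.8534,160.4024), returning to the start.

G21
G90
G0 X93.7302 Y122.2286
M3 S217
G01 X120.9072 Y122.2286 F3693
G01 X120.9072 Y66.5803
G01 X93.7302 Y66.5803
G01 X93.7302 Y122.2286
M5
G0 X103.8534 Y160.4024
M3 S217
G01 X132.0646 Y137.7163 F3693
G01 X98.3123 Y124.6278
G01 X103.8534 Y160.4024
M5
G0 X0.0000 Y0.0000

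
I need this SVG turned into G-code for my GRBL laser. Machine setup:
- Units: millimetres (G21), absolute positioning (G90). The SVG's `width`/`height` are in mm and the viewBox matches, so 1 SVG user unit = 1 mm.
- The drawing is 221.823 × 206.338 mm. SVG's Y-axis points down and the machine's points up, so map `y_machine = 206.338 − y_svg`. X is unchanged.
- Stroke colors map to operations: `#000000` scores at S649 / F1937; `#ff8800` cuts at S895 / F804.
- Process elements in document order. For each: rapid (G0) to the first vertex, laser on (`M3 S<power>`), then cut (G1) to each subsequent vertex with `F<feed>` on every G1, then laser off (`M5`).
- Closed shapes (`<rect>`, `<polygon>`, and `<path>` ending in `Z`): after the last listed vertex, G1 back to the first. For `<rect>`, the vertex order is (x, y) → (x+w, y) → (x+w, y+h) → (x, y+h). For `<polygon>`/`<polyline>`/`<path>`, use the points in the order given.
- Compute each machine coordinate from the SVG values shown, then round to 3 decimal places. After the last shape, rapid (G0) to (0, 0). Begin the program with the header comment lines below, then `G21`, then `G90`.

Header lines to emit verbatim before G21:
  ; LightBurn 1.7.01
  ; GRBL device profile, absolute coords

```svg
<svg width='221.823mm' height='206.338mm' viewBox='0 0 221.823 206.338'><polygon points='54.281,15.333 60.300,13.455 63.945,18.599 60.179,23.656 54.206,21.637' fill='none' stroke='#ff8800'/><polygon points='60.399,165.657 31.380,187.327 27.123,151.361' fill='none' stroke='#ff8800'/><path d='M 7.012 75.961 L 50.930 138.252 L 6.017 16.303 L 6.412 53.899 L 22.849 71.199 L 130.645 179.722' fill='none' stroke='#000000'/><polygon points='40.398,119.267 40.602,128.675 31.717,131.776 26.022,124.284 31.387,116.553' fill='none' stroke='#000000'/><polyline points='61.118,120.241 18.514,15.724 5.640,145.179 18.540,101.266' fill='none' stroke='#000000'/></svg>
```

; LightBurn 1.7.01
; GRBL device profile, absolute coords
G21
G90
G0 X54.281 Y191.005
M3 S895
G1 X60.300 Y192.883 F804
G1 X63.945 Y187.739 F804
G1 X60.179 Y182.682 F804
G1 X54.206 Y184.701 F804
G1 X54.281 Y191.005 F804
M5
G0 X60.399 Y40.681
M3 S895
G1 X31.380 Y19.011 F804
G1 X27.123 Y54.977 F804
G1 X60.399 Y40.681 F804
M5
G0 X7.012 Y130.377
M3 S649
G1 X50.930 Y68.086 F1937
G1 X6.017 Y190.035 F1937
G1 X6.412 Y152.439 F1937
G1 X22.849 Y135.139 F1937
G1 X130.645 Y26.616 F1937
M5
G0 X40.398 Y87.071
M3 S649
G1 X40.602 Y77.663 F1937
G1 X31.717 Y74.562 F1937
G1 X26.022 Y82.054 F1937
G1 X31.387 Y89.785 F1937
G1 X40.398 Y87.071 F1937
M5
G0 X61.118 Y86.097
M3 S649
G1 X18.514 Y190.614 F1937
G1 X5.640 Y61.159 F1937
G1 X18.540 Y105.072 F1937
M5
G0 X0.000 Y0.000

viewBox `0 0 221.823 206.338` with mm width/height → 1 unit = 1 mm. Flip: y_m = 206.338 − y_svg.

**Shape 1** — `<polygon>` regular polygon, stroke `#ff8800` → cut (S895, F804). Machine vertices: (54.281,191.005) → (60.300,192.883) → (63.945,187.739) → (60.179,182.682) → (54.206,184.701) → (54.281,191.005). Closed: final G1 returns to the first vertex.

**Shape 2** — `<polygon>` regular polygon, stroke `#ff8800` → cut (S895, F804). Machine vertices: (60.399,40.681) → (31.380,19.011) → (27.123,54.977) → (60.399,40.681). Closed: final G1 returns to the first vertex.

**Shape 3** — `<path>` open polyline, stroke `#000000` → score (S649, F1937). Machine vertices: (7.012,130.377) → (50.930,68.086) → (6.017,190.035) → (6.412,152.439) → (22.849,135.139) → (130.645,26.616). Open path.

**Shape 4** — `<polygon>` regular polygon, stroke `#000000` → score (S649, F1937). Machine vertices: (40.398,87.071) → (40.602,77.663) → (31.717,74.562) → (26.022,82.054) → (31.387,89.785) → (40.398,87.071). Closed: final G1 returns to the first vertex.

**Shape 5** — `<polyline>` open polyline, stroke `#000000` → score (S649, F1937). Machine vertices: (61.118,86.097) → (18.514,190.614) → (5.640,61.159) → (18.540,105.072). Open path.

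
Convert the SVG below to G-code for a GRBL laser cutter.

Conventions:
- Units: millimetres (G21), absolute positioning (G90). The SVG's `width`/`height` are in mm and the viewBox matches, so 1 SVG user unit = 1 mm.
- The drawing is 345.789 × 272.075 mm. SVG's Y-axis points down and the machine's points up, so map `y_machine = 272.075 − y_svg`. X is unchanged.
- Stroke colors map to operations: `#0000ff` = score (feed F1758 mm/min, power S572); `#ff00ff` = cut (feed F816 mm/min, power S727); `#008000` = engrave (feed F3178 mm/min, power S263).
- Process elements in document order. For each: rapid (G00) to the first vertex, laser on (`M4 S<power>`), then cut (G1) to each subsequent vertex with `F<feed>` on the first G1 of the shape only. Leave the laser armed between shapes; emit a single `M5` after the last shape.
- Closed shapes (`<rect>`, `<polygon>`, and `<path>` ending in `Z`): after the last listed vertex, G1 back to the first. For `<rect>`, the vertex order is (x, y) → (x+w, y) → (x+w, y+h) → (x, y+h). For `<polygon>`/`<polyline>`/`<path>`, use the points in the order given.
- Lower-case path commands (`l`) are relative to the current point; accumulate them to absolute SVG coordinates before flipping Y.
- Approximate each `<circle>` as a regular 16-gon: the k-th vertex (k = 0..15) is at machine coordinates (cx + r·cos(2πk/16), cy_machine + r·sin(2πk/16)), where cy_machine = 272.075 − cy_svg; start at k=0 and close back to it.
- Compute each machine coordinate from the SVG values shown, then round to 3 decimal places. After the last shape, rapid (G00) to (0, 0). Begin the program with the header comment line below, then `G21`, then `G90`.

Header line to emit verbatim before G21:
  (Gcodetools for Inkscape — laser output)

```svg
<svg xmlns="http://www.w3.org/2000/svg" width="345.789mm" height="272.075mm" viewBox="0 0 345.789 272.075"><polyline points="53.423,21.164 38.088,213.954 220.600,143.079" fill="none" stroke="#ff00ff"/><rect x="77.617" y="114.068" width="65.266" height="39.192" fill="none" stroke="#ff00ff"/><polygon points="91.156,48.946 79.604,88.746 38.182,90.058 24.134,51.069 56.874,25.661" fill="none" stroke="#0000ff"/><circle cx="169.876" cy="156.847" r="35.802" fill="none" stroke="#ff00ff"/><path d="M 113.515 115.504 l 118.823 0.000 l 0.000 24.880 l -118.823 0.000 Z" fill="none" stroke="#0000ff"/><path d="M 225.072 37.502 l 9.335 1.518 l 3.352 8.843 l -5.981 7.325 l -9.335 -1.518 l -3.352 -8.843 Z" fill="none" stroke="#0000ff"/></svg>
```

(Gcodetools for Inkscape — laser output)
G21
G90
G00 X53.423 Y250.911
M4 S727
G1 X38.088 Y58.121 F816
G1 X220.600 Y128.996
G00 X77.617 Y158.007
M4 S727
G1 X142.883 Y158.007 F816
G1 X142.883 Y118.815
G1 X77.617 Y118.815
G1 X77.617 Y158.007
G00 X91.156 Y223.129
M4 S572
G1 X79.604 Y183.329 F1758
G1 X38.182 Y182.017
G1 X24.134 Y221.006
G1 X56.874 Y246.414
G1 X91.156 Y223.129
G00 X205.678 Y115.228
M4 S727
G1 X202.953 Y128.929 F816
G1 X195.192 Y140.544
G1 X183.577 Y148.305
G1 X169.876 Y151.030
G1 X156.175 Y148.305
G1 X144.560 Y140.544
G1 X136.799 Y128.929
G1 X134.074 Y115.228
G1 X136.799 Y101.527
G1 X144.560 Y89.912
G1 X156.175 Y82.151
G1 X169.876 Y79.426
G1 X183.577 Y82.151
G1 X195.192 Y89.912
G1 X202.953 Y101.527
G1 X205.678 Y115.228
G00 X113.515 Y156.571
M4 S572
G1 X232.338 Y156.571 F1758
G1 X232.338 Y131.691
G1 X113.515 Y131.691
G1 X113.515 Y156.571
G00 X225.072 Y234.573
M4 S572
G1 X234.407 Y233.055 F1758
G1 X237.759 Y224.212
G1 X231.778 Y216.887
G1 X222.443 Y218.405
G1 X219.091 Y227.248
G1 X225.072 Y234.573
M5
G00 X0.000 Y0.000

1 u = 1 mm; y_m = 272.075 − y.

[1] `<polyline>` open polyline, #ff00ff→cut S727 F816: (53.423,250.911) → (38.088,58.121) → (220.600,128.996)

[2] `<rect>` rectangle, #ff00ff→cut S727 F816: (77.617,158.007) → (142.883,158.007) → (142.883,118.815) → (77.617,118.815) → (77.617,158.007) (closed)

[3] `<polygon>` regular polygon, #0000ff→score S572 F1758: (91.156,223.129) → (79.604,183.329) → (38.182,182.017) → (24.134,221.006) → (56.874,246.414) → (91.156,223.129) (closed)

[4] `<circle>` circle, #ff00ff→cut S727 F816: (205.678,115.228) → (202.953,128.929) → (195.192,140.544) → (183.577,148.305) → (169.876,151.030) → (156.175,148.305) → (144.560,140.544) → (136.799,128.929) → (134.074,115.228) → (136.799,101.527) → (144.560,89.912) → (156.175,82.151) → (169.876,79.426) → (183.577,82.151) → (195.192,89.912) → (202.953,101.527) → (205.678,115.228) (closed)

[5] `<path>` rectangle, #0000ff→score S572 F1758: (113.515,156.571) → (232.338,156.571) → (232.338,131.691) → (113.515,131.691) → (113.515,156.571) (closed)

[6] `<path>` regular polygon, #0000ff→score S572 F1758: (225.072,234.573) → (234.407,233.055) → (237.759,224.212) → (231.778,216.887) → (222.443,218.405) → (219.091,227.248) → (225.072,234.573) (closed)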